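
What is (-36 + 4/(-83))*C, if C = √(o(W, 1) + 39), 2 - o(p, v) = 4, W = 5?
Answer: -2992*√37/83 ≈ -219.27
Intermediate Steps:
o(p, v) = -2 (o(p, v) = 2 - 1*4 = 2 - 4 = -2)
C = √37 (C = √(-2 + 39) = √37 ≈ 6.0828)
(-36 + 4/(-83))*C = (-36 + 4/(-83))*√37 = (-36 + 4*(-1/83))*√37 = (-36 - 4/83)*√37 = -2992*√37/83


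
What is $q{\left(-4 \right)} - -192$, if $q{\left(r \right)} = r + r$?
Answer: $184$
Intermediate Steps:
$q{\left(r \right)} = 2 r$
$q{\left(-4 \right)} - -192 = 2 \left(-4\right) - -192 = -8 + 192 = 184$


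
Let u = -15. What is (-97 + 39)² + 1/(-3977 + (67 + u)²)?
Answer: 4282371/1273 ≈ 3364.0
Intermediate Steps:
(-97 + 39)² + 1/(-3977 + (67 + u)²) = (-97 + 39)² + 1/(-3977 + (67 - 15)²) = (-58)² + 1/(-3977 + 52²) = 3364 + 1/(-3977 + 2704) = 3364 + 1/(-1273) = 3364 - 1/1273 = 4282371/1273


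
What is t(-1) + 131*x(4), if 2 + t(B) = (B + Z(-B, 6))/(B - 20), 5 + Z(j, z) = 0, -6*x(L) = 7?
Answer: -6491/42 ≈ -154.55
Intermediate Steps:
x(L) = -7/6 (x(L) = -1/6*7 = -7/6)
Z(j, z) = -5 (Z(j, z) = -5 + 0 = -5)
t(B) = -2 + (-5 + B)/(-20 + B) (t(B) = -2 + (B - 5)/(B - 20) = -2 + (-5 + B)/(-20 + B))
t(-1) + 131*x(4) = (35 - 1*(-1))/(-20 - 1) + 131*(-7/6) = (35 + 1)/(-21) - 917/6 = -1/21*36 - 917/6 = -12/7 - 917/6 = -6491/42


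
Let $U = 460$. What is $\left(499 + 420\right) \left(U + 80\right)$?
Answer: $496260$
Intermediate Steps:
$\left(499 + 420\right) \left(U + 80\right) = \left(499 + 420\right) \left(460 + 80\right) = 919 \cdot 540 = 496260$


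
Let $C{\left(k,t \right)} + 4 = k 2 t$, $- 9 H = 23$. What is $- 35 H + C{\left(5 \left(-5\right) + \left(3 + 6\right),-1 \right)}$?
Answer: $\frac{1057}{9} \approx 117.44$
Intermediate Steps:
$H = - \frac{23}{9}$ ($H = \left(- \frac{1}{9}\right) 23 = - \frac{23}{9} \approx -2.5556$)
$C{\left(k,t \right)} = -4 + 2 k t$ ($C{\left(k,t \right)} = -4 + k 2 t = -4 + 2 k t$)
$- 35 H + C{\left(5 \left(-5\right) + \left(3 + 6\right),-1 \right)} = \left(-35\right) \left(- \frac{23}{9}\right) - \left(4 - 2 \left(5 \left(-5\right) + \left(3 + 6\right)\right) \left(-1\right)\right) = \frac{805}{9} - \left(4 - 2 \left(-25 + 9\right) \left(-1\right)\right) = \frac{805}{9} - \left(4 + 32 \left(-1\right)\right) = \frac{805}{9} + \left(-4 + 32\right) = \frac{805}{9} + 28 = \frac{1057}{9}$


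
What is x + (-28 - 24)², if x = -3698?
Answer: -994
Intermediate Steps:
x + (-28 - 24)² = -3698 + (-28 - 24)² = -3698 + (-52)² = -3698 + 2704 = -994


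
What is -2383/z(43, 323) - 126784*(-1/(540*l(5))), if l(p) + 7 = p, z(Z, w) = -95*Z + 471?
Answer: -56952967/487890 ≈ -116.73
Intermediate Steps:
z(Z, w) = 471 - 95*Z
l(p) = -7 + p
-2383/z(43, 323) - 126784*(-1/(540*l(5))) = -2383/(471 - 95*43) - 126784*(-1/(540*(-7 + 5))) = -2383/(471 - 4085) - 126784/(-2*(-30)*18) = -2383/(-3614) - 126784/(60*18) = -2383*(-1/3614) - 126784/1080 = 2383/3614 - 126784*1/1080 = 2383/3614 - 15848/135 = -56952967/487890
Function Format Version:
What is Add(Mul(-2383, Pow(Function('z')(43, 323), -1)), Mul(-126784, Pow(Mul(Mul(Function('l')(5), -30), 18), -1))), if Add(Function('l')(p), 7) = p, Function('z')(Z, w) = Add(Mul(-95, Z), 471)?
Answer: Rational(-56952967, 487890) ≈ -116.73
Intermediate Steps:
Function('z')(Z, w) = Add(471, Mul(-95, Z))
Function('l')(p) = Add(-7, p)
Add(Mul(-2383, Pow(Function('z')(43, 323), -1)), Mul(-126784, Pow(Mul(Mul(Function('l')(5), -30), 18), -1))) = Add(Mul(-2383, Pow(Add(471, Mul(-95, 43)), -1)), Mul(-126784, Pow(Mul(Mul(Add(-7, 5), -30), 18), -1))) = Add(Mul(-2383, Pow(Add(471, -4085), -1)), Mul(-126784, Pow(Mul(Mul(-2, -30), 18), -1))) = Add(Mul(-2383, Pow(-3614, -1)), Mul(-126784, Pow(Mul(60, 18), -1))) = Add(Mul(-2383, Rational(-1, 3614)), Mul(-126784, Pow(1080, -1))) = Add(Rational(2383, 3614), Mul(-126784, Rational(1, 1080))) = Add(Rational(2383, 3614), Rational(-15848, 135)) = Rational(-56952967, 487890)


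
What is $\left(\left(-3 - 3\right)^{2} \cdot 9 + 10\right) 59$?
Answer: $19706$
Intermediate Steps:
$\left(\left(-3 - 3\right)^{2} \cdot 9 + 10\right) 59 = \left(\left(-6\right)^{2} \cdot 9 + 10\right) 59 = \left(36 \cdot 9 + 10\right) 59 = \left(324 + 10\right) 59 = 334 \cdot 59 = 19706$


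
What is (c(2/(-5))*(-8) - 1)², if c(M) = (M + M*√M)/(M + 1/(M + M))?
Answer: 4317/605 + 12416*I*√10/5445 ≈ 7.1355 + 7.2108*I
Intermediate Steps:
c(M) = (M + M^(3/2))/(M + 1/(2*M))
(c(2/(-5))*(-8) - 1)² = ((2*((2/(-5))² + (2/(-5))^(5/2))/(1 + 2*(2/(-5))²))*(-8) - 1)² = ((2*((2*(-⅕))² + (2*(-⅕))^(5/2))/(1 + 2*(2*(-⅕))²))*(-8) - 1)² = ((2*((-⅖)² + (-⅖)^(5/2))/(1 + 2*(-⅖)²))*(-8) - 1)² = ((2*(4/25 + 4*I*√10/125)/(1 + 2*(4/25)))*(-8) - 1)² = ((2*(4/25 + 4*I*√10/125)/(1 + 8/25))*(-8) - 1)² = ((2*(4/25 + 4*I*√10/125)/(33/25))*(-8) - 1)² = ((2*(25/33)*(4/25 + 4*I*√10/125))*(-8) - 1)² = ((8/33 + 8*I*√10/165)*(-8) - 1)² = ((-64/33 - 64*I*√10/165) - 1)² = (-97/33 - 64*I*√10/165)²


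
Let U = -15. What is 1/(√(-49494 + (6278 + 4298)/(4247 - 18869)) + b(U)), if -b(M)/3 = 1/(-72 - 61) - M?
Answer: -2908337733/3331244298511 - 17689*I*√2645528645742/6662488597022 ≈ -0.00087305 - 0.0043184*I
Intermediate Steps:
b(M) = 3/133 + 3*M (b(M) = -3*(1/(-72 - 61) - M) = -3*(1/(-133) - M) = -3*(-1/133 - M) = 3/133 + 3*M)
1/(√(-49494 + (6278 + 4298)/(4247 - 18869)) + b(U)) = 1/(√(-49494 + (6278 + 4298)/(4247 - 18869)) + (3/133 + 3*(-15))) = 1/(√(-49494 + 10576/(-14622)) + (3/133 - 45)) = 1/(√(-49494 + 10576*(-1/14622)) - 5982/133) = 1/(√(-49494 - 5288/7311) - 5982/133) = 1/(√(-361855922/7311) - 5982/133) = 1/(I*√2645528645742/7311 - 5982/133) = 1/(-5982/133 + I*√2645528645742/7311)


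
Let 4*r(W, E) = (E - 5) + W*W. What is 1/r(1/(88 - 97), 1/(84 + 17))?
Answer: -32724/40723 ≈ -0.80358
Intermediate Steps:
r(W, E) = -5/4 + E/4 + W²/4 (r(W, E) = ((E - 5) + W*W)/4 = ((-5 + E) + W²)/4 = (-5 + E + W²)/4 = -5/4 + E/4 + W²/4)
1/r(1/(88 - 97), 1/(84 + 17)) = 1/(-5/4 + 1/(4*(84 + 17)) + (1/(88 - 97))²/4) = 1/(-5/4 + (¼)/101 + (1/(-9))²/4) = 1/(-5/4 + (¼)*(1/101) + (-⅑)²/4) = 1/(-5/4 + 1/404 + (¼)*(1/81)) = 1/(-5/4 + 1/404 + 1/324) = 1/(-40723/32724) = -32724/40723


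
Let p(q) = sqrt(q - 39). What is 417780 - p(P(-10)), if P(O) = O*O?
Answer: 417780 - sqrt(61) ≈ 4.1777e+5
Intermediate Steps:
P(O) = O**2
p(q) = sqrt(-39 + q)
417780 - p(P(-10)) = 417780 - sqrt(-39 + (-10)**2) = 417780 - sqrt(-39 + 100) = 417780 - sqrt(61)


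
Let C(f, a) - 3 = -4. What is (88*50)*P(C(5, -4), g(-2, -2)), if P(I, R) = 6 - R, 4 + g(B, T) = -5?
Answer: 66000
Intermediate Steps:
C(f, a) = -1 (C(f, a) = 3 - 4 = -1)
g(B, T) = -9 (g(B, T) = -4 - 5 = -9)
(88*50)*P(C(5, -4), g(-2, -2)) = (88*50)*(6 - 1*(-9)) = 4400*(6 + 9) = 4400*15 = 66000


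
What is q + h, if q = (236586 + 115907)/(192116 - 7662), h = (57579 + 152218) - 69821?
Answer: 25819485597/184454 ≈ 1.3998e+5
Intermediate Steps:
h = 139976 (h = 209797 - 69821 = 139976)
q = 352493/184454 ≈ 1.9110
q + h = 352493/184454 + 139976 = 25819485597/184454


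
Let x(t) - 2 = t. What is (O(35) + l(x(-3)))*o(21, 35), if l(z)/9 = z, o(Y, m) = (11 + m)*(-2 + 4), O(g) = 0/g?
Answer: -828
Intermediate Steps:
x(t) = 2 + t
O(g) = 0
o(Y, m) = 22 + 2*m (o(Y, m) = (11 + m)*2 = 22 + 2*m)
l(z) = 9*z
(O(35) + l(x(-3)))*o(21, 35) = (0 + 9*(2 - 3))*(22 + 2*35) = (0 + 9*(-1))*(22 + 70) = (0 - 9)*92 = -9*92 = -828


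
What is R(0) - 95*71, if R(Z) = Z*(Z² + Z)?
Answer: -6745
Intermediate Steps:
R(Z) = Z*(Z + Z²)
R(0) - 95*71 = 0²*(1 + 0) - 95*71 = 0*1 - 6745 = 0 - 6745 = -6745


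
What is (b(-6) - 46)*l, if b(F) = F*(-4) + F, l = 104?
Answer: -2912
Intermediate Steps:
b(F) = -3*F (b(F) = -4*F + F = -3*F)
(b(-6) - 46)*l = (-3*(-6) - 46)*104 = (18 - 46)*104 = -28*104 = -2912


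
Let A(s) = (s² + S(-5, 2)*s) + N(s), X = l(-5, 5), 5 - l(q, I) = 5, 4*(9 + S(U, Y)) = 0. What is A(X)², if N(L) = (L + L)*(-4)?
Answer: 0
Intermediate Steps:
S(U, Y) = -9 (S(U, Y) = -9 + (¼)*0 = -9 + 0 = -9)
N(L) = -8*L (N(L) = (2*L)*(-4) = -8*L)
l(q, I) = 0 (l(q, I) = 5 - 1*5 = 5 - 5 = 0)
X = 0
A(s) = s² - 17*s (A(s) = (s² - 9*s) - 8*s = s² - 17*s)
A(X)² = (0*(-17 + 0))² = (0*(-17))² = 0² = 0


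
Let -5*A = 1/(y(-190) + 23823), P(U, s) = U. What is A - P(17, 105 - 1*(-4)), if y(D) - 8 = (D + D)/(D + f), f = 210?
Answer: -2024021/119060 ≈ -17.000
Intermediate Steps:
y(D) = 8 + 2*D/(210 + D) (y(D) = 8 + (D + D)/(D + 210) = 8 + (2*D)/(210 + D) = 8 + 2*D/(210 + D))
A = -1/119060 (A = -1/(5*(10*(168 - 190)/(210 - 190) + 23823)) = -1/(5*(10*(-22)/20 + 23823)) = -1/(5*(10*(1/20)*(-22) + 23823)) = -1/(5*(-11 + 23823)) = -⅕/23812 = -⅕*1/23812 = -1/119060 ≈ -8.3991e-6)
A - P(17, 105 - 1*(-4)) = -1/119060 - 1*17 = -1/119060 - 17 = -2024021/119060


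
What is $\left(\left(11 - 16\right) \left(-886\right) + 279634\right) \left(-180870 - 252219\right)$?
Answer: $-123024993696$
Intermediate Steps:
$\left(\left(11 - 16\right) \left(-886\right) + 279634\right) \left(-180870 - 252219\right) = \left(\left(11 - 16\right) \left(-886\right) + 279634\right) \left(-433089\right) = \left(\left(-5\right) \left(-886\right) + 279634\right) \left(-433089\right) = \left(4430 + 279634\right) \left(-433089\right) = 284064 \left(-433089\right) = -123024993696$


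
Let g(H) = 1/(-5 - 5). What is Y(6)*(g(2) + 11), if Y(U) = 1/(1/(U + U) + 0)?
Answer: 654/5 ≈ 130.80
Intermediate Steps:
g(H) = -⅒ (g(H) = 1/(-10) = -⅒)
Y(U) = 2*U (Y(U) = 1/(1/(2*U) + 0) = 1/(1/(2*U)) = 2*U)
Y(6)*(g(2) + 11) = (2*6)*(-⅒ + 11) = 12*(109/10) = 654/5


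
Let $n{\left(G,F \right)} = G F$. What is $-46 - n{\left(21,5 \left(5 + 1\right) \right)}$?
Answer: $-676$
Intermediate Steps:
$n{\left(G,F \right)} = F G$
$-46 - n{\left(21,5 \left(5 + 1\right) \right)} = -46 - 5 \left(5 + 1\right) 21 = -46 - 5 \cdot 6 \cdot 21 = -46 - 30 \cdot 21 = -46 - 630 = -676$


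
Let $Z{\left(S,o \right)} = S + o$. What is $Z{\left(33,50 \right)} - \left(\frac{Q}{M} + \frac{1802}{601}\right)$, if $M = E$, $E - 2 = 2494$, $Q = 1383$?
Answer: $\frac{39726331}{500032} \approx 79.448$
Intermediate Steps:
$E = 2496$ ($E = 2 + 2494 = 2496$)
$M = 2496$
$Z{\left(33,50 \right)} - \left(\frac{Q}{M} + \frac{1802}{601}\right) = \left(33 + 50\right) - \left(\frac{1383}{2496} + \frac{1802}{601}\right) = 83 - \left(1383 \cdot \frac{1}{2496} + 1802 \cdot \frac{1}{601}\right) = 83 - \left(\frac{461}{832} + \frac{1802}{601}\right) = 83 - \frac{1776325}{500032} = \frac{39726331}{500032}$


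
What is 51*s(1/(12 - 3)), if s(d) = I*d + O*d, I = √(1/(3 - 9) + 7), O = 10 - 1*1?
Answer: 51 + 17*√246/18 ≈ 65.813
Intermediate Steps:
O = 9 (O = 10 - 1 = 9)
I = √246/6 (I = √(1/(-6) + 7) = √(-⅙ + 7) = √(41/6) = √246/6 ≈ 2.6141)
s(d) = 9*d + d*√246/6 (s(d) = (√246/6)*d + 9*d = d*√246/6 + 9*d = 9*d + d*√246/6)
51*s(1/(12 - 3)) = 51*((54 + √246)/(6*(12 - 3))) = 51*((⅙)*(54 + √246)/9) = 51*((⅙)*(⅑)*(54 + √246)) = 51*(1 + √246/54) = 51 + 17*√246/18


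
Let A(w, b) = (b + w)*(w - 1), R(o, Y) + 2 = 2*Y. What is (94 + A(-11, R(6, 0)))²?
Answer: 62500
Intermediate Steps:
R(o, Y) = -2 + 2*Y
A(w, b) = (-1 + w)*(b + w) (A(w, b) = (b + w)*(-1 + w) = (-1 + w)*(b + w))
(94 + A(-11, R(6, 0)))² = (94 + ((-11)² - (-2 + 2*0) - 1*(-11) + (-2 + 2*0)*(-11)))² = (94 + (121 - (-2 + 0) + 11 + (-2 + 0)*(-11)))² = (94 + (121 - 1*(-2) + 11 - 2*(-11)))² = (94 + (121 + 2 + 11 + 22))² = (94 + 156)² = 250² = 62500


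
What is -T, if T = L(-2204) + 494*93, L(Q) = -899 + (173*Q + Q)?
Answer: 338453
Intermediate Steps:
L(Q) = -899 + 174*Q
T = -338453 (T = (-899 + 174*(-2204)) + 494*93 = (-899 - 383496) + 45942 = -384395 + 45942 = -338453)
-T = -1*(-338453) = 338453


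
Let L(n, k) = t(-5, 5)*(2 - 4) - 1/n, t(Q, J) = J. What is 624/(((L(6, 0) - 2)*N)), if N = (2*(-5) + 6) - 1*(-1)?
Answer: 1248/73 ≈ 17.096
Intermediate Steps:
L(n, k) = -10 - 1/n (L(n, k) = 5*(2 - 4) - 1/n = 5*(-2) - 1/n = -10 - 1/n)
N = -3 (N = (-10 + 6) + 1 = -4 + 1 = -3)
624/(((L(6, 0) - 2)*N)) = 624/((((-10 - 1/6) - 2)*(-3))) = 624/(((-61/6 - 2)*(-3))) = 624/((-73/6*(-3))) = 624/(73/2) = 624*(2/73) = 1248/73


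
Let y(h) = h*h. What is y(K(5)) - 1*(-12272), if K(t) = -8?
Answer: 12336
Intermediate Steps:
y(h) = h²
y(K(5)) - 1*(-12272) = (-8)² - 1*(-12272) = 64 + 12272 = 12336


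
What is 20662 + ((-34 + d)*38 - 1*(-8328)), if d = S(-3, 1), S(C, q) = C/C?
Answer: 27736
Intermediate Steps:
S(C, q) = 1
d = 1
20662 + ((-34 + d)*38 - 1*(-8328)) = 20662 + ((-34 + 1)*38 - 1*(-8328)) = 20662 + (-33*38 + 8328) = 20662 + (-1254 + 8328) = 20662 + 7074 = 27736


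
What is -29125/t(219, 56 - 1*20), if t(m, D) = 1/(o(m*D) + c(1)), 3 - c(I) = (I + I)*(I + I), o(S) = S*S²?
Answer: -14272688282874875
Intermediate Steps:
o(S) = S³
c(I) = 3 - 4*I² (c(I) = 3 - (I + I)*(I + I) = 3 - 2*I*2*I = 3 - 4*I²)
t(m, D) = 1/(-1 + D³*m³) (t(m, D) = 1/((m*D)³ + (3 - 4*1²)) = 1/((D*m)³ + (3 - 4*1)) = 1/(D³*m³ + (3 - 4)) = 1/(D³*m³ - 1) = 1/(-1 + D³*m³))
-29125/t(219, 56 - 1*20) = -(-29125 + 305913243375*(56 - 1*20)³) = -(-29125 + 305913243375*(56 - 20)³) = -29125/(1/(-1 + 36³*10503459)) = -29125/(1/(-1 + 46656*10503459)) = -29125/(1/(-1 + 490049383104)) = -29125/(1/490049383103) = -29125/1/490049383103 = -29125*490049383103 = -14272688282874875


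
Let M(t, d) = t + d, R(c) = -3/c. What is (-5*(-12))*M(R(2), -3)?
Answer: -270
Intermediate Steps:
M(t, d) = d + t
(-5*(-12))*M(R(2), -3) = (-5*(-12))*(-3 - 3/2) = 60*(-3 - 3*½) = 60*(-3 - 3/2) = 60*(-9/2) = -270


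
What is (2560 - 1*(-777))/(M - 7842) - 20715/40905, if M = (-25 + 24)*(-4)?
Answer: -19924277/21374226 ≈ -0.93216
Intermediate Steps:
M = 4 (M = -1*(-4) = 4)
(2560 - 1*(-777))/(M - 7842) - 20715/40905 = (2560 - 1*(-777))/(4 - 7842) - 20715/40905 = (2560 + 777)/(-7838) - 20715*1/40905 = 3337*(-1/7838) - 1381/2727 = -3337/7838 - 1381/2727 = -19924277/21374226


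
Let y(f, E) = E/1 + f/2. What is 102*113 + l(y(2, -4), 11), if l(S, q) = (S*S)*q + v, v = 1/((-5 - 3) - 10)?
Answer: 209249/18 ≈ 11625.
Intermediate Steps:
y(f, E) = E + f/2 (y(f, E) = E*1 + f*(1/2) = E + f/2)
v = -1/18 (v = 1/(-8 - 10) = 1/(-18) = -1/18 ≈ -0.055556)
l(S, q) = -1/18 + q*S**2 (l(S, q) = (S*S)*q - 1/18 = S**2*q - 1/18 = q*S**2 - 1/18 = -1/18 + q*S**2)
102*113 + l(y(2, -4), 11) = 102*113 + (-1/18 + 11*(-4 + (1/2)*2)**2) = 11526 + (-1/18 + 11*(-4 + 1)**2) = 11526 + (-1/18 + 11*(-3)**2) = 11526 + (-1/18 + 11*9) = 11526 + (-1/18 + 99) = 11526 + 1781/18 = 209249/18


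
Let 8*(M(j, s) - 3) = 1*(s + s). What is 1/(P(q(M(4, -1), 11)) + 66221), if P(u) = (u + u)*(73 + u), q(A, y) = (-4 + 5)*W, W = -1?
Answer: 1/66077 ≈ 1.5134e-5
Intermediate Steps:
M(j, s) = 3 + s/4 (M(j, s) = 3 + (1*(s + s))/8 = 3 + (1*(2*s))/8 = 3 + (2*s)/8 = 3 + s/4)
q(A, y) = -1 (q(A, y) = (-4 + 5)*(-1) = 1*(-1) = -1)
P(u) = 2*u*(73 + u) (P(u) = (2*u)*(73 + u) = 2*u*(73 + u))
1/(P(q(M(4, -1), 11)) + 66221) = 1/(2*(-1)*(73 - 1) + 66221) = 1/(2*(-1)*72 + 66221) = 1/(-144 + 66221) = 1/66077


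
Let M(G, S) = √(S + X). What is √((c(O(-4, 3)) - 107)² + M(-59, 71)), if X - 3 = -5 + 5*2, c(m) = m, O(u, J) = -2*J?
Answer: √(12769 + √79) ≈ 113.04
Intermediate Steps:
X = 8 (X = 3 + (-5 + 5*2) = 3 + (-5 + 10) = 3 + 5 = 8)
M(G, S) = √(8 + S) (M(G, S) = √(S + 8) = √(8 + S))
√((c(O(-4, 3)) - 107)² + M(-59, 71)) = √((-2*3 - 107)² + √(8 + 71)) = √((-6 - 107)² + √79) = √((-113)² + √79) = √(12769 + √79)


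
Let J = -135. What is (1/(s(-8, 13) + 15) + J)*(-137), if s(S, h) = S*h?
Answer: 1646192/89 ≈ 18497.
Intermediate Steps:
(1/(s(-8, 13) + 15) + J)*(-137) = (1/(-8*13 + 15) - 135)*(-137) = (1/(-104 + 15) - 135)*(-137) = (1/(-89) - 135)*(-137) = (-1/89 - 135)*(-137) = -12016/89*(-137) = 1646192/89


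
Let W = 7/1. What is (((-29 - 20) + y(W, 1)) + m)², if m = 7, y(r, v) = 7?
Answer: 1225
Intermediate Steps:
W = 7 (W = 7*1 = 7)
(((-29 - 20) + y(W, 1)) + m)² = (((-29 - 20) + 7) + 7)² = ((-49 + 7) + 7)² = (-42 + 7)² = (-35)² = 1225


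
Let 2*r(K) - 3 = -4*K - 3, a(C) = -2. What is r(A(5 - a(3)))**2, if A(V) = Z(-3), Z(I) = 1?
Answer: 4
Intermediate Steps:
A(V) = 1
r(K) = -2*K (r(K) = 3/2 + (-4*K - 3)/2 = 3/2 + (-3 - 4*K)/2 = 3/2 + (-3/2 - 2*K) = -2*K)
r(A(5 - a(3)))**2 = (-2*1)**2 = (-2)**2 = 4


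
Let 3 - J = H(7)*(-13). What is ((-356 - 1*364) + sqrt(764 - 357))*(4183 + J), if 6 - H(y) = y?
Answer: -3004560 + 4173*sqrt(407) ≈ -2.9204e+6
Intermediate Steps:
H(y) = 6 - y
J = -10 (J = 3 - (6 - 1*7)*(-13) = 3 - (6 - 7)*(-13) = 3 - (-1)*(-13) = 3 - 1*13 = 3 - 13 = -10)
((-356 - 1*364) + sqrt(764 - 357))*(4183 + J) = ((-356 - 1*364) + sqrt(764 - 357))*(4183 - 10) = ((-356 - 364) + sqrt(407))*4173 = (-720 + sqrt(407))*4173 = -3004560 + 4173*sqrt(407)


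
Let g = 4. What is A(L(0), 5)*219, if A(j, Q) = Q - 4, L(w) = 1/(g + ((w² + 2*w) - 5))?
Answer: 219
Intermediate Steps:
L(w) = 1/(-1 + w² + 2*w) (L(w) = 1/(4 + ((w² + 2*w) - 5)) = 1/(4 + (-5 + w² + 2*w)) = 1/(-1 + w² + 2*w))
A(j, Q) = -4 + Q
A(L(0), 5)*219 = (-4 + 5)*219 = 1*219 = 219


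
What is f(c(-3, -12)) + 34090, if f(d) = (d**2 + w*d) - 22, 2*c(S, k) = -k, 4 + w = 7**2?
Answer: 34374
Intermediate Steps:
w = 45 (w = -4 + 7**2 = -4 + 49 = 45)
c(S, k) = -k/2 (c(S, k) = (-k)/2 = -k/2)
f(d) = -22 + d**2 + 45*d (f(d) = (d**2 + 45*d) - 22 = -22 + d**2 + 45*d)
f(c(-3, -12)) + 34090 = (-22 + (-1/2*(-12))**2 + 45*(-1/2*(-12))) + 34090 = (-22 + 6**2 + 45*6) + 34090 = (-22 + 36 + 270) + 34090 = 284 + 34090 = 34374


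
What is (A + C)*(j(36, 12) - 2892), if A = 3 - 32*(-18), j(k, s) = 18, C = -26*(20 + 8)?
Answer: 428226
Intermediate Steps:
C = -728 (C = -26*28 = -728)
A = 579 (A = 3 + 576 = 579)
(A + C)*(j(36, 12) - 2892) = (579 - 728)*(18 - 2892) = -149*(-2874) = 428226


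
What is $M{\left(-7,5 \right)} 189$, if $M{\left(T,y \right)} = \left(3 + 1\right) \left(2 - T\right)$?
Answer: $6804$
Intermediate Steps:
$M{\left(T,y \right)} = 8 - 4 T$ ($M{\left(T,y \right)} = 4 \left(2 - T\right) = 8 - 4 T$)
$M{\left(-7,5 \right)} 189 = \left(8 - -28\right) 189 = \left(8 + 28\right) 189 = 36 \cdot 189 = 6804$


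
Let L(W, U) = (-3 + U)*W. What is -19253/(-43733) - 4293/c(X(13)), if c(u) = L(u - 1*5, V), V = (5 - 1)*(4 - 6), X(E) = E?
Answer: 189440033/3848504 ≈ 49.224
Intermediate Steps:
V = -8 (V = 4*(-2) = -8)
L(W, U) = W*(-3 + U)
c(u) = 55 - 11*u (c(u) = (u - 1*5)*(-3 - 8) = (u - 5)*(-11) = (-5 + u)*(-11) = 55 - 11*u)
-19253/(-43733) - 4293/c(X(13)) = -19253/(-43733) - 4293/(55 - 11*13) = -19253*(-1/43733) - 4293/(55 - 143) = 19253/43733 - 4293/(-88) = 19253/43733 - 4293*(-1/88) = 19253/43733 + 4293/88 = 189440033/3848504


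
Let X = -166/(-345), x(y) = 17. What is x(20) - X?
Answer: 5699/345 ≈ 16.519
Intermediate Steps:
X = 166/345 (X = -166*(-1/345) = 166/345 ≈ 0.48116)
x(20) - X = 17 - 1*166/345 = 17 - 166/345 = 5699/345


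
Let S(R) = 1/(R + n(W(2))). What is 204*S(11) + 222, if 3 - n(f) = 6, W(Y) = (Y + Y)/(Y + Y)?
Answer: 495/2 ≈ 247.50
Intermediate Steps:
W(Y) = 1 (W(Y) = (2*Y)/((2*Y)) = (2*Y)*(1/(2*Y)) = 1)
n(f) = -3 (n(f) = 3 - 1*6 = 3 - 6 = -3)
S(R) = 1/(-3 + R) (S(R) = 1/(R - 3) = 1/(-3 + R))
204*S(11) + 222 = 204/(-3 + 11) + 222 = 204/8 + 222 = 204*(1/8) + 222 = 51/2 + 222 = 495/2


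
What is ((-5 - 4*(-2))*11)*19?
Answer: 627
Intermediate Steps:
((-5 - 4*(-2))*11)*19 = ((-5 + 8)*11)*19 = (3*11)*19 = 33*19 = 627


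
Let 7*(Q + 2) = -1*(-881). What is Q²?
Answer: 751689/49 ≈ 15341.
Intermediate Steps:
Q = 867/7 (Q = -2 + (-1*(-881))/7 = -2 + (⅐)*881 = -2 + 881/7 = 867/7 ≈ 123.86)
Q² = (867/7)² = 751689/49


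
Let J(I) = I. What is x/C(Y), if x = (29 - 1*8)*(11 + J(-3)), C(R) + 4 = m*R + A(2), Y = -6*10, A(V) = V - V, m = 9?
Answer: -21/68 ≈ -0.30882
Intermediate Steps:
A(V) = 0
Y = -60
C(R) = -4 + 9*R (C(R) = -4 + (9*R + 0) = -4 + 9*R)
x = 168 (x = (29 - 1*8)*(11 - 3) = (29 - 8)*8 = 21*8 = 168)
x/C(Y) = 168/(-4 + 9*(-60)) = 168/(-4 - 540) = 168/(-544) = 168*(-1/544) = -21/68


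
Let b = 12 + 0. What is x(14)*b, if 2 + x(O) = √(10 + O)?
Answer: -24 + 24*√6 ≈ 34.788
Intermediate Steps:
x(O) = -2 + √(10 + O)
b = 12
x(14)*b = (-2 + √(10 + 14))*12 = (-2 + √24)*12 = (-2 + 2*√6)*12 = -24 + 24*√6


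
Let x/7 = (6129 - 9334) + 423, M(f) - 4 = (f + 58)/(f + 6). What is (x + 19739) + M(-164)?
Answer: 21304/79 ≈ 269.67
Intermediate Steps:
M(f) = 4 + (58 + f)/(6 + f) (M(f) = 4 + (f + 58)/(f + 6) = 4 + (58 + f)/(6 + f))
x = -19474 (x = 7*((6129 - 9334) + 423) = 7*(-3205 + 423) = 7*(-2782) = -19474)
(x + 19739) + M(-164) = (-19474 + 19739) + (82 + 5*(-164))/(6 - 164) = 265 + (82 - 820)/(-158) = 265 - 1/158*(-738) = 265 + 369/79 = 21304/79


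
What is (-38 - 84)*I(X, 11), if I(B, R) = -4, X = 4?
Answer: 488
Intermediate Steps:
(-38 - 84)*I(X, 11) = (-38 - 84)*(-4) = -122*(-4) = 488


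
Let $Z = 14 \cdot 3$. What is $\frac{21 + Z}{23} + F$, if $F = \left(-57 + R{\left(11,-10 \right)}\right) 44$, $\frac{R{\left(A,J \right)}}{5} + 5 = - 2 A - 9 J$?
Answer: $\frac{261159}{23} \approx 11355.0$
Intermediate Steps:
$R{\left(A,J \right)} = -25 - 45 J - 10 A$ ($R{\left(A,J \right)} = -25 + 5 \left(- 2 A - 9 J\right) = -25 + 5 \left(- 9 J - 2 A\right) = -25 - \left(10 A + 45 J\right) = -25 - 45 J - 10 A$)
$Z = 42$
$F = 11352$ ($F = \left(-57 - -315\right) 44 = \left(-57 + 315\right) 44 = 258 \cdot 44 = 11352$)
$\frac{21 + Z}{23} + F = \frac{21 + 42}{23} + 11352 = \frac{1}{23} \cdot 63 + 11352 = \frac{63}{23} + 11352 = \frac{261159}{23}$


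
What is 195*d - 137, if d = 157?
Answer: 30478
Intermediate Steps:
195*d - 137 = 195*157 - 137 = 30615 - 137 = 30478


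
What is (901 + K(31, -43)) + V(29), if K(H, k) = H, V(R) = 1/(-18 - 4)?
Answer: 20503/22 ≈ 931.95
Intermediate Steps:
V(R) = -1/22 (V(R) = 1/(-22) = -1/22)
(901 + K(31, -43)) + V(29) = (901 + 31) - 1/22 = 932 - 1/22 = 20503/22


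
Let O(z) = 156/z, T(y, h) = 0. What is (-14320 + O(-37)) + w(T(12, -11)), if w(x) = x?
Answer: -529996/37 ≈ -14324.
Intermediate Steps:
(-14320 + O(-37)) + w(T(12, -11)) = (-14320 + 156/(-37)) + 0 = (-14320 + 156*(-1/37)) + 0 = (-14320 - 156/37) + 0 = -529996/37 + 0 = -529996/37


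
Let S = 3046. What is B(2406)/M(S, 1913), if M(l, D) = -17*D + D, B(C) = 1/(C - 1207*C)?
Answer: 1/88813274688 ≈ 1.1260e-11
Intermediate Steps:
B(C) = -1/(1206*C) (B(C) = 1/(-1206*C) = -1/(1206*C))
M(l, D) = -16*D
B(2406)/M(S, 1913) = (-1/1206/2406)/((-16*1913)) = -1/1206*1/2406/(-30608) = -1/2901636*(-1/30608) = 1/88813274688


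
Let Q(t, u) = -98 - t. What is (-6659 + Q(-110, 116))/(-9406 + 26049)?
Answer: -391/979 ≈ -0.39939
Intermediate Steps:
(-6659 + Q(-110, 116))/(-9406 + 26049) = (-6659 + (-98 - 1*(-110)))/(-9406 + 26049) = (-6659 + (-98 + 110))/16643 = (-6659 + 12)*(1/16643) = -6647*1/16643 = -391/979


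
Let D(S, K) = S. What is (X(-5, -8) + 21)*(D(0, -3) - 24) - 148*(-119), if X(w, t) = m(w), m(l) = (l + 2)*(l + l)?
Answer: 16388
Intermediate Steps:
m(l) = 2*l*(2 + l) (m(l) = (2 + l)*(2*l) = 2*l*(2 + l))
X(w, t) = 2*w*(2 + w)
(X(-5, -8) + 21)*(D(0, -3) - 24) - 148*(-119) = (2*(-5)*(2 - 5) + 21)*(0 - 24) - 148*(-119) = (2*(-5)*(-3) + 21)*(-24) + 17612 = (30 + 21)*(-24) + 17612 = 51*(-24) + 17612 = -1224 + 17612 = 16388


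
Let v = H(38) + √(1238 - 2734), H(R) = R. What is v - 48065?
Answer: -48027 + 2*I*√374 ≈ -48027.0 + 38.678*I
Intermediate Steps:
v = 38 + 2*I*√374 (v = 38 + √(1238 - 2734) = 38 + √(-1496) = 38 + 2*I*√374 ≈ 38.0 + 38.678*I)
v - 48065 = (38 + 2*I*√374) - 48065 = -48027 + 2*I*√374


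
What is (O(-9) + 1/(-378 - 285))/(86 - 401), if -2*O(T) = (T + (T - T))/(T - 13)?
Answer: 6011/9189180 ≈ 0.00065414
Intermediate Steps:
O(T) = -T/(2*(-13 + T)) (O(T) = -(T + (T - T))/(2*(T - 13)) = -(T + 0)/(2*(-13 + T)) = -T/(2*(-13 + T)))
(O(-9) + 1/(-378 - 285))/(86 - 401) = (-1*(-9)/(-26 + 2*(-9)) + 1/(-378 - 285))/(86 - 401) = (-1*(-9)/(-26 - 18) + 1/(-663))/(-315) = (-1*(-9)/(-44) - 1/663)*(-1/315) = (-1*(-9)*(-1/44) - 1/663)*(-1/315) = (-9/44 - 1/663)*(-1/315) = -6011/29172*(-1/315) = 6011/9189180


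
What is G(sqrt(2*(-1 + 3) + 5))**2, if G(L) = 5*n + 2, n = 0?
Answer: 4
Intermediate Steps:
G(L) = 2 (G(L) = 5*0 + 2 = 0 + 2 = 2)
G(sqrt(2*(-1 + 3) + 5))**2 = 2**2 = 4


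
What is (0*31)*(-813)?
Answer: 0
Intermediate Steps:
(0*31)*(-813) = 0*(-813) = 0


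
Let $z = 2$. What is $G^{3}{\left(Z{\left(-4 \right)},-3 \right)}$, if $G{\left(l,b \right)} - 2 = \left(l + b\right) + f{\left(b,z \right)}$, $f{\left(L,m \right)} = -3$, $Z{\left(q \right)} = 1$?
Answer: $-27$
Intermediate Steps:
$G{\left(l,b \right)} = -1 + b + l$ ($G{\left(l,b \right)} = 2 - \left(3 - b - l\right) = 2 + \left(-3 + b + l\right) = -1 + b + l$)
$G^{3}{\left(Z{\left(-4 \right)},-3 \right)} = \left(-1 - 3 + 1\right)^{3} = \left(-3\right)^{3} = -27$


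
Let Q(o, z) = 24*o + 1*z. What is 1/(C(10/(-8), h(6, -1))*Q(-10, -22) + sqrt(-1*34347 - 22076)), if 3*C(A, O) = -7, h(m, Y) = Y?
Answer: 5502/3871363 - 9*I*sqrt(56423)/3871363 ≈ 0.0014212 - 0.00055221*I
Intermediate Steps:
C(A, O) = -7/3 (C(A, O) = (1/3)*(-7) = -7/3)
Q(o, z) = z + 24*o (Q(o, z) = 24*o + z = z + 24*o)
1/(C(10/(-8), h(6, -1))*Q(-10, -22) + sqrt(-1*34347 - 22076)) = 1/(-7*(-22 + 24*(-10))/3 + sqrt(-1*34347 - 22076)) = 1/(-7*(-22 - 240)/3 + sqrt(-34347 - 22076)) = 1/(-7/3*(-262) + sqrt(-56423)) = 1/(1834/3 + I*sqrt(56423))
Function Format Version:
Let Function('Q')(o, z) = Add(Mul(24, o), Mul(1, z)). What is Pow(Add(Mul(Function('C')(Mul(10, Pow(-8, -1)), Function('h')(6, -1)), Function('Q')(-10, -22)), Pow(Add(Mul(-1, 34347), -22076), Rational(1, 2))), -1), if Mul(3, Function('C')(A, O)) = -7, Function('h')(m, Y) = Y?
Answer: Add(Rational(5502, 3871363), Mul(Rational(-9, 3871363), I, Pow(56423, Rational(1, 2)))) ≈ Add(0.0014212, Mul(-0.00055221, I))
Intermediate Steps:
Function('C')(A, O) = Rational(-7, 3) (Function('C')(A, O) = Mul(Rational(1, 3), -7) = Rational(-7, 3))
Function('Q')(o, z) = Add(z, Mul(24, o)) (Function('Q')(o, z) = Add(Mul(24, o), z) = Add(z, Mul(24, o)))
Pow(Add(Mul(Function('C')(Mul(10, Pow(-8, -1)), Function('h')(6, -1)), Function('Q')(-10, -22)), Pow(Add(Mul(-1, 34347), -22076), Rational(1, 2))), -1) = Pow(Add(Mul(Rational(-7, 3), Add(-22, Mul(24, -10))), Pow(Add(Mul(-1, 34347), -22076), Rational(1, 2))), -1) = Pow(Add(Mul(Rational(-7, 3), Add(-22, -240)), Pow(Add(-34347, -22076), Rational(1, 2))), -1) = Pow(Add(Mul(Rational(-7, 3), -262), Pow(-56423, Rational(1, 2))), -1) = Pow(Add(Rational(1834, 3), Mul(I, Pow(56423, Rational(1, 2)))), -1)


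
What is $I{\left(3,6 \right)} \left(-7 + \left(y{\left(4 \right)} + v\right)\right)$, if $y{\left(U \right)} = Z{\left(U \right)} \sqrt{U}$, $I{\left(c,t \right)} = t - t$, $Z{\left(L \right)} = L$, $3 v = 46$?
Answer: $0$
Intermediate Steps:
$v = \frac{46}{3}$ ($v = \frac{1}{3} \cdot 46 = \frac{46}{3} \approx 15.333$)
$I{\left(c,t \right)} = 0$
$y{\left(U \right)} = U^{\frac{3}{2}}$ ($y{\left(U \right)} = U \sqrt{U} = U^{\frac{3}{2}}$)
$I{\left(3,6 \right)} \left(-7 + \left(y{\left(4 \right)} + v\right)\right) = 0 \left(-7 + \left(4^{\frac{3}{2}} + \frac{46}{3}\right)\right) = 0 \left(-7 + \left(8 + \frac{46}{3}\right)\right) = 0 \left(-7 + \frac{70}{3}\right) = 0 \cdot \frac{49}{3} = 0$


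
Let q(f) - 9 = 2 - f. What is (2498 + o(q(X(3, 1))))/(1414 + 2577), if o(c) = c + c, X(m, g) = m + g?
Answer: 2512/3991 ≈ 0.62942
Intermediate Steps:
X(m, g) = g + m
q(f) = 11 - f (q(f) = 9 + (2 - f) = 11 - f)
o(c) = 2*c
(2498 + o(q(X(3, 1))))/(1414 + 2577) = (2498 + 2*(11 - (1 + 3)))/(1414 + 2577) = (2498 + 2*(11 - 1*4))/3991 = (2498 + 2*(11 - 4))*(1/3991) = (2498 + 2*7)*(1/3991) = (2498 + 14)*(1/3991) = 2512*(1/3991) = 2512/3991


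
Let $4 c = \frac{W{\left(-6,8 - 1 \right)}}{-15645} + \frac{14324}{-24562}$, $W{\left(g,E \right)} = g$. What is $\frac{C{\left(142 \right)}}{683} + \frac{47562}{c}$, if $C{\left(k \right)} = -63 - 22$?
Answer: $- \frac{693502078814345}{2124429837} \approx -3.2644 \cdot 10^{5}$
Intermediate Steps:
$C{\left(k \right)} = -85$
$c = - \frac{9331317}{64045415}$ ($c = \frac{- \frac{6}{-15645} + \frac{14324}{-24562}}{4} = \frac{\left(-6\right) \left(- \frac{1}{15645}\right) + 14324 \left(- \frac{1}{24562}\right)}{4} = \frac{\frac{2}{5215} - \frac{7162}{12281}}{4} = \frac{1}{4} \left(- \frac{37325268}{64045415}\right) = - \frac{9331317}{64045415} \approx -0.1457$)
$\frac{C{\left(142 \right)}}{683} + \frac{47562}{c} = - \frac{85}{683} + \frac{47562}{- \frac{9331317}{64045415}} = \left(-85\right) \frac{1}{683} + 47562 \left(- \frac{64045415}{9331317}\right) = - \frac{85}{683} - \frac{1015376009410}{3110439} = - \frac{693502078814345}{2124429837}$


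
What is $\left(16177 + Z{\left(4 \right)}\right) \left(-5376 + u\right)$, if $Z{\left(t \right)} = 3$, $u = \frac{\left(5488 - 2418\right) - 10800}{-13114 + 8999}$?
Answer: $- \frac{71562554360}{823} \approx -8.6953 \cdot 10^{7}$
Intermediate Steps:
$u = \frac{1546}{823}$ ($u = \frac{\left(5488 - 2418\right) - 10800}{-4115} = \left(3070 - 10800\right) \left(- \frac{1}{4115}\right) = \left(-7730\right) \left(- \frac{1}{4115}\right) = \frac{1546}{823} \approx 1.8785$)
$\left(16177 + Z{\left(4 \right)}\right) \left(-5376 + u\right) = \left(16177 + 3\right) \left(-5376 + \frac{1546}{823}\right) = 16180 \left(- \frac{4422902}{823}\right) = - \frac{71562554360}{823}$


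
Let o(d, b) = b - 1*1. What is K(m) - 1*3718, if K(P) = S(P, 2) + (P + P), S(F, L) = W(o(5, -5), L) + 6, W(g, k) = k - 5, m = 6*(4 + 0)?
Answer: -3667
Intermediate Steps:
o(d, b) = -1 + b (o(d, b) = b - 1 = -1 + b)
m = 24 (m = 6*4 = 24)
W(g, k) = -5 + k
S(F, L) = 1 + L (S(F, L) = (-5 + L) + 6 = 1 + L)
K(P) = 3 + 2*P (K(P) = (1 + 2) + (P + P) = 3 + 2*P)
K(m) - 1*3718 = (3 + 2*24) - 1*3718 = (3 + 48) - 3718 = 51 - 3718 = -3667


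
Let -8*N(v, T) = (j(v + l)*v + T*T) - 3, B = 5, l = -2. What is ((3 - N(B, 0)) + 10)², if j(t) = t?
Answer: 841/4 ≈ 210.25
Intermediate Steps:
N(v, T) = 3/8 - T²/8 - v*(-2 + v)/8 (N(v, T) = -(((v - 2)*v + T*T) - 3)/8 = -(((-2 + v)*v + T²) - 3)/8 = -((v*(-2 + v) + T²) - 3)/8 = -((T² + v*(-2 + v)) - 3)/8 = -(-3 + T² + v*(-2 + v))/8 = 3/8 - T²/8 - v*(-2 + v)/8)
((3 - N(B, 0)) + 10)² = ((3 - (3/8 - ⅛*0² - ⅛*5*(-2 + 5))) + 10)² = ((3 - (3/8 - ⅛*0 - ⅛*5*3)) + 10)² = ((3 - (3/8 + 0 - 15/8)) + 10)² = ((3 - 1*(-3/2)) + 10)² = ((3 + 3/2) + 10)² = (9/2 + 10)² = (29/2)² = 841/4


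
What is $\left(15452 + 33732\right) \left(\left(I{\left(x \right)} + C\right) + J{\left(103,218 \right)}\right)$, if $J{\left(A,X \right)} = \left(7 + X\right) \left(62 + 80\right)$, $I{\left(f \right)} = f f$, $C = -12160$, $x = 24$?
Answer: $1001681344$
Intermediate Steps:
$I{\left(f \right)} = f^{2}$
$J{\left(A,X \right)} = 994 + 142 X$ ($J{\left(A,X \right)} = \left(7 + X\right) 142 = 994 + 142 X$)
$\left(15452 + 33732\right) \left(\left(I{\left(x \right)} + C\right) + J{\left(103,218 \right)}\right) = \left(15452 + 33732\right) \left(\left(24^{2} - 12160\right) + \left(994 + 142 \cdot 218\right)\right) = 49184 \left(\left(576 - 12160\right) + \left(994 + 30956\right)\right) = 49184 \left(-11584 + 31950\right) = 49184 \cdot 20366 = 1001681344$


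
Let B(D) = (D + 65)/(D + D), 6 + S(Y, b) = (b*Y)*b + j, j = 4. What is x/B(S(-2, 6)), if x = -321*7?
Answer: -110852/3 ≈ -36951.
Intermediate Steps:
S(Y, b) = -2 + Y*b² (S(Y, b) = -6 + ((b*Y)*b + 4) = -6 + ((Y*b)*b + 4) = -6 + (Y*b² + 4) = -6 + (4 + Y*b²) = -2 + Y*b²)
x = -2247
B(D) = (65 + D)/(2*D) (B(D) = (65 + D)/((2*D)) = (65 + D)*(1/(2*D)) = (65 + D)/(2*D))
x/B(S(-2, 6)) = -2247*2*(-2 - 2*6²)/(65 + (-2 - 2*6²)) = -2247*2*(-2 - 2*36)/(65 + (-2 - 2*36)) = -2247*2*(-2 - 72)/(65 + (-2 - 72)) = -2247*(-148/(65 - 74)) = -2247/((½)*(-1/74)*(-9)) = -2247/9/148 = -2247*148/9 = -110852/3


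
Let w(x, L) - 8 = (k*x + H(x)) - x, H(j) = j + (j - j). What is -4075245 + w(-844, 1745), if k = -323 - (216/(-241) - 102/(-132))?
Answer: -10081035285/2651 ≈ -3.8027e+6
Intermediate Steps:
H(j) = j (H(j) = j + 0 = j)
k = -1711891/5302 (k = -323 - (216*(-1/241) - 102*(-1/132)) = -323 - (-216/241 + 17/22) = -323 - 1*(-655/5302) = -323 + 655/5302 = -1711891/5302 ≈ -322.88)
w(x, L) = 8 - 1711891*x/5302 (w(x, L) = 8 + ((-1711891*x/5302 + x) - x) = 8 + (-1706589*x/5302 - x) = 8 - 1711891*x/5302)
-4075245 + w(-844, 1745) = -4075245 + (8 - 1711891/5302*(-844)) = -4075245 + (8 + 722418002/2651) = -4075245 + 722439210/2651 = -10081035285/2651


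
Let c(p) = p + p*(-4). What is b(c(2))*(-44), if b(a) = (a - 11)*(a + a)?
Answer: -8976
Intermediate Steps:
c(p) = -3*p (c(p) = p - 4*p = -3*p)
b(a) = 2*a*(-11 + a) (b(a) = (-11 + a)*(2*a) = 2*a*(-11 + a))
b(c(2))*(-44) = (2*(-3*2)*(-11 - 3*2))*(-44) = (2*(-6)*(-11 - 6))*(-44) = (2*(-6)*(-17))*(-44) = 204*(-44) = -8976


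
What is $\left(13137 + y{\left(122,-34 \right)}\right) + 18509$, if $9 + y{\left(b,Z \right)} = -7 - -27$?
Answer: $31657$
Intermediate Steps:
$y{\left(b,Z \right)} = 11$ ($y{\left(b,Z \right)} = -9 - -20 = -9 + \left(-7 + 27\right) = -9 + 20 = 11$)
$\left(13137 + y{\left(122,-34 \right)}\right) + 18509 = \left(13137 + 11\right) + 18509 = 13148 + 18509 = 31657$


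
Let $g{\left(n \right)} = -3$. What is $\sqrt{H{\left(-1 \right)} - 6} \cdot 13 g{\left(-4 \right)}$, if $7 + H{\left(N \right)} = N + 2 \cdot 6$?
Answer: $- 39 i \sqrt{2} \approx - 55.154 i$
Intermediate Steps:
$H{\left(N \right)} = 5 + N$ ($H{\left(N \right)} = -7 + \left(N + 2 \cdot 6\right) = -7 + \left(N + 12\right) = -7 + \left(12 + N\right) = 5 + N$)
$\sqrt{H{\left(-1 \right)} - 6} \cdot 13 g{\left(-4 \right)} = \sqrt{\left(5 - 1\right) - 6} \cdot 13 \left(-3\right) = \sqrt{4 - 6} \cdot 13 \left(-3\right) = \sqrt{-2} \cdot 13 \left(-3\right) = i \sqrt{2} \cdot 13 \left(-3\right) = 13 i \sqrt{2} \left(-3\right) = - 39 i \sqrt{2}$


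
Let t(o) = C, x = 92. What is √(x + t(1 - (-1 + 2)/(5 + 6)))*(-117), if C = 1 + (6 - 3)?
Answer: -468*√6 ≈ -1146.4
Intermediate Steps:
C = 4 (C = 1 + 3 = 4)
t(o) = 4
√(x + t(1 - (-1 + 2)/(5 + 6)))*(-117) = √(92 + 4)*(-117) = √96*(-117) = (4*√6)*(-117) = -468*√6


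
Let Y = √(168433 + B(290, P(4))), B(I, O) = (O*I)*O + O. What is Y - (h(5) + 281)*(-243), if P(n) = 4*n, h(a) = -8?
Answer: 66339 + √242689 ≈ 66832.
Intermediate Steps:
B(I, O) = O + I*O² (B(I, O) = (I*O)*O + O = I*O² + O = O + I*O²)
Y = √242689 (Y = √(168433 + (4*4)*(1 + 290*(4*4))) = √(168433 + 16*(1 + 290*16)) = √(168433 + 16*(1 + 4640)) = √(168433 + 16*4641) = √(168433 + 74256) = √242689 ≈ 492.63)
Y - (h(5) + 281)*(-243) = √242689 - (-8 + 281)*(-243) = √242689 - 273*(-243) = √242689 - 1*(-66339) = √242689 + 66339 = 66339 + √242689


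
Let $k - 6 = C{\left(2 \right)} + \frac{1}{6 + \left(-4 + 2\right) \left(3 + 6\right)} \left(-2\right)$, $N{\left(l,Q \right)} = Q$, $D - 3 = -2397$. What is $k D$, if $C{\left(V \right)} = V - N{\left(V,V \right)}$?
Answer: $-14763$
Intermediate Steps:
$D = -2394$ ($D = 3 - 2397 = -2394$)
$C{\left(V \right)} = 0$ ($C{\left(V \right)} = V - V = 0$)
$k = \frac{37}{6}$ ($k = 6 + \left(0 + \frac{1}{6 + \left(-4 + 2\right) \left(3 + 6\right)} \left(-2\right)\right) = 6 + \left(0 + \frac{1}{6 - 18} \left(-2\right)\right) = 6 + \left(0 + \frac{1}{-12} \left(-2\right)\right) = 6 + \left(0 - - \frac{1}{6}\right) = 6 + \left(0 + \frac{1}{6}\right) = 6 + \frac{1}{6} = \frac{37}{6} \approx 6.1667$)
$k D = \frac{37}{6} \left(-2394\right) = -14763$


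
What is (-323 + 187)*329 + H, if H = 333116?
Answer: 288372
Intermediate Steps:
(-323 + 187)*329 + H = (-323 + 187)*329 + 333116 = -136*329 + 333116 = -44744 + 333116 = 288372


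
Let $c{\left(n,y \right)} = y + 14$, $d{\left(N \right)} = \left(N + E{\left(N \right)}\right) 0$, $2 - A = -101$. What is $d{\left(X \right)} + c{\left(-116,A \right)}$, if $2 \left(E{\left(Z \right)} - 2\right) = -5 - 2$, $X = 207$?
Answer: $117$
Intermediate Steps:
$A = 103$ ($A = 2 - -101 = 2 + 101 = 103$)
$E{\left(Z \right)} = - \frac{3}{2}$ ($E{\left(Z \right)} = 2 + \frac{-5 - 2}{2} = 2 + \frac{1}{2} \left(-7\right) = 2 - \frac{7}{2} = - \frac{3}{2}$)
$d{\left(N \right)} = 0$ ($d{\left(N \right)} = \left(N - \frac{3}{2}\right) 0 = \left(- \frac{3}{2} + N\right) 0 = 0$)
$c{\left(n,y \right)} = 14 + y$
$d{\left(X \right)} + c{\left(-116,A \right)} = 0 + \left(14 + 103\right) = 0 + 117 = 117$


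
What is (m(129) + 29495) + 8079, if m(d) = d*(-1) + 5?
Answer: 37450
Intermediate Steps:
m(d) = 5 - d (m(d) = -d + 5 = 5 - d)
(m(129) + 29495) + 8079 = ((5 - 1*129) + 29495) + 8079 = ((5 - 129) + 29495) + 8079 = (-124 + 29495) + 8079 = 29371 + 8079 = 37450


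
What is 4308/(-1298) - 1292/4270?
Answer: -5018044/1385615 ≈ -3.6215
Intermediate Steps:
4308/(-1298) - 1292/4270 = 4308*(-1/1298) - 1292*1/4270 = -2154/649 - 646/2135 = -5018044/1385615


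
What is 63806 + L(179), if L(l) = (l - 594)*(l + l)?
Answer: -84764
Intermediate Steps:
L(l) = 2*l*(-594 + l) (L(l) = (-594 + l)*(2*l) = 2*l*(-594 + l))
63806 + L(179) = 63806 + 2*179*(-594 + 179) = 63806 + 2*179*(-415) = 63806 - 148570 = -84764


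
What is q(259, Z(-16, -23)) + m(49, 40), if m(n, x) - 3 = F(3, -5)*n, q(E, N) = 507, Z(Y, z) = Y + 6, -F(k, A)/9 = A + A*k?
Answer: 9330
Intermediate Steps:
F(k, A) = -9*A - 9*A*k (F(k, A) = -9*(A + A*k) = -9*A - 9*A*k)
Z(Y, z) = 6 + Y
m(n, x) = 3 + 180*n (m(n, x) = 3 + (-9*(-5)*(1 + 3))*n = 3 + (-9*(-5)*4)*n = 3 + 180*n)
q(259, Z(-16, -23)) + m(49, 40) = 507 + (3 + 180*49) = 507 + (3 + 8820) = 507 + 8823 = 9330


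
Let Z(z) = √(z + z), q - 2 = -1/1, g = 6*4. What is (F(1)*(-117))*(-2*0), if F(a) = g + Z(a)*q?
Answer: 0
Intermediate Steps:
g = 24
q = 1 (q = 2 - 1/1 = 2 - 1*1 = 2 - 1 = 1)
Z(z) = √2*√z (Z(z) = √(2*z) = √2*√z)
F(a) = 24 + √2*√a (F(a) = 24 + (√2*√a)*1 = 24 + √2*√a)
(F(1)*(-117))*(-2*0) = ((24 + √2*√1)*(-117))*(-2*0) = ((24 + √2*1)*(-117))*0 = ((24 + √2)*(-117))*0 = (-2808 - 117*√2)*0 = 0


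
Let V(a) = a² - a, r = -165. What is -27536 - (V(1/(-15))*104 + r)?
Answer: -6160139/225 ≈ -27378.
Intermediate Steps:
-27536 - (V(1/(-15))*104 + r) = -27536 - (((-1 + 1/(-15))/(-15))*104 - 165) = -27536 - (-(-1 - 1/15)/15*104 - 165) = -27536 - (-1/15*(-16/15)*104 - 165) = -27536 - ((16/225)*104 - 165) = -27536 - (1664/225 - 165) = -27536 - 1*(-35461/225) = -27536 + 35461/225 = -6160139/225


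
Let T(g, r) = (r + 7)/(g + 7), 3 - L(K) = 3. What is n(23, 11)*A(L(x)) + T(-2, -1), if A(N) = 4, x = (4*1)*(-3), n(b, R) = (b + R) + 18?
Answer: 1046/5 ≈ 209.20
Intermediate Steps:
n(b, R) = 18 + R + b (n(b, R) = (R + b) + 18 = 18 + R + b)
x = -12 (x = 4*(-3) = -12)
L(K) = 0 (L(K) = 3 - 1*3 = 3 - 3 = 0)
T(g, r) = (7 + r)/(7 + g)
n(23, 11)*A(L(x)) + T(-2, -1) = (18 + 11 + 23)*4 + (7 - 1)/(7 - 2) = 52*4 + 6/5 = 208 + (⅕)*6 = 208 + 6/5 = 1046/5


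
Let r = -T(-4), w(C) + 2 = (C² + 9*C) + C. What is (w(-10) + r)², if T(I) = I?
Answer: 4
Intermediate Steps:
w(C) = -2 + C² + 10*C (w(C) = -2 + ((C² + 9*C) + C) = -2 + (C² + 10*C) = -2 + C² + 10*C)
r = 4 (r = -1*(-4) = 4)
(w(-10) + r)² = ((-2 + (-10)² + 10*(-10)) + 4)² = ((-2 + 100 - 100) + 4)² = (-2 + 4)² = 2² = 4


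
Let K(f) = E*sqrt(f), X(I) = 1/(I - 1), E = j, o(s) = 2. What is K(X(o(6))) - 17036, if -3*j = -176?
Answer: -50932/3 ≈ -16977.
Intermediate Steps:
j = 176/3 (j = -1/3*(-176) = 176/3 ≈ 58.667)
E = 176/3 ≈ 58.667
X(I) = 1/(-1 + I)
K(f) = 176*sqrt(f)/3
K(X(o(6))) - 17036 = 176*sqrt(1/(-1 + 2))/3 - 17036 = 176*sqrt(1/1)/3 - 17036 = 176*sqrt(1)/3 - 17036 = (176/3)*1 - 17036 = 176/3 - 17036 = -50932/3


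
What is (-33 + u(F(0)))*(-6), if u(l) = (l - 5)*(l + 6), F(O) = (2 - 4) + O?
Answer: 366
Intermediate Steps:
F(O) = -2 + O
u(l) = (-5 + l)*(6 + l)
(-33 + u(F(0)))*(-6) = (-33 + (-30 + (-2 + 0) + (-2 + 0)²))*(-6) = (-33 + (-30 - 2 + (-2)²))*(-6) = (-33 + (-30 - 2 + 4))*(-6) = (-33 - 28)*(-6) = -61*(-6) = 366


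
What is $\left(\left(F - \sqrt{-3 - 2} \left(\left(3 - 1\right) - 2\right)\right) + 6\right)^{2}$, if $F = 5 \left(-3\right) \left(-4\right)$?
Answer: $4356$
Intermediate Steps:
$F = 60$ ($F = \left(-15\right) \left(-4\right) = 60$)
$\left(\left(F - \sqrt{-3 - 2} \left(\left(3 - 1\right) - 2\right)\right) + 6\right)^{2} = \left(\left(60 - \sqrt{-3 - 2} \left(\left(3 - 1\right) - 2\right)\right) + 6\right)^{2} = \left(\left(60 - \sqrt{-5} \left(2 - 2\right)\right) + 6\right)^{2} = \left(\left(60 - i \sqrt{5} \cdot 0\right) + 6\right)^{2} = \left(\left(60 - 0\right) + 6\right)^{2} = \left(\left(60 + 0\right) + 6\right)^{2} = \left(60 + 6\right)^{2} = 66^{2} = 4356$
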